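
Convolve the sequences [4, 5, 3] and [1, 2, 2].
y[0] = 4×1 = 4; y[1] = 4×2 + 5×1 = 13; y[2] = 4×2 + 5×2 + 3×1 = 21; y[3] = 5×2 + 3×2 = 16; y[4] = 3×2 = 6

[4, 13, 21, 16, 6]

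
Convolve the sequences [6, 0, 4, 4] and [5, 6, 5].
y[0] = 6×5 = 30; y[1] = 6×6 + 0×5 = 36; y[2] = 6×5 + 0×6 + 4×5 = 50; y[3] = 0×5 + 4×6 + 4×5 = 44; y[4] = 4×5 + 4×6 = 44; y[5] = 4×5 = 20

[30, 36, 50, 44, 44, 20]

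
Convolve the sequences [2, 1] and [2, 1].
y[0] = 2×2 = 4; y[1] = 2×1 + 1×2 = 4; y[2] = 1×1 = 1

[4, 4, 1]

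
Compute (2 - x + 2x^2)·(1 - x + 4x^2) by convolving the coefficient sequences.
Ascending coefficients: a = [2, -1, 2], b = [1, -1, 4]. c[0] = 2×1 = 2; c[1] = 2×-1 + -1×1 = -3; c[2] = 2×4 + -1×-1 + 2×1 = 11; c[3] = -1×4 + 2×-1 = -6; c[4] = 2×4 = 8. Result coefficients: [2, -3, 11, -6, 8] → 2 - 3x + 11x^2 - 6x^3 + 8x^4

2 - 3x + 11x^2 - 6x^3 + 8x^4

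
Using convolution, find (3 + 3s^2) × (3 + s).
Ascending coefficients: a = [3, 0, 3], b = [3, 1]. c[0] = 3×3 = 9; c[1] = 3×1 + 0×3 = 3; c[2] = 0×1 + 3×3 = 9; c[3] = 3×1 = 3. Result coefficients: [9, 3, 9, 3] → 9 + 3s + 9s^2 + 3s^3

9 + 3s + 9s^2 + 3s^3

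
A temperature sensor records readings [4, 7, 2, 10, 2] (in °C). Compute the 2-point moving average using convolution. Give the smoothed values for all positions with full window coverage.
2-point moving average kernel = [1, 1]. Apply in 'valid' mode (full window coverage): avg[0] = (4 + 7) / 2 = 5.5; avg[1] = (7 + 2) / 2 = 4.5; avg[2] = (2 + 10) / 2 = 6.0; avg[3] = (10 + 2) / 2 = 6.0. Smoothed values: [5.5, 4.5, 6.0, 6.0]

[5.5, 4.5, 6.0, 6.0]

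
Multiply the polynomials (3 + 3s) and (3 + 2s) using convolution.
Ascending coefficients: a = [3, 3], b = [3, 2]. c[0] = 3×3 = 9; c[1] = 3×2 + 3×3 = 15; c[2] = 3×2 = 6. Result coefficients: [9, 15, 6] → 9 + 15s + 6s^2

9 + 15s + 6s^2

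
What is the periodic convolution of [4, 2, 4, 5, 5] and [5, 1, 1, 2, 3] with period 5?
Use y[k] = Σ_j u[j]·v[(k-j) mod 5]. y[0] = 4×5 + 2×3 + 4×2 + 5×1 + 5×1 = 44; y[1] = 4×1 + 2×5 + 4×3 + 5×2 + 5×1 = 41; y[2] = 4×1 + 2×1 + 4×5 + 5×3 + 5×2 = 51; y[3] = 4×2 + 2×1 + 4×1 + 5×5 + 5×3 = 54; y[4] = 4×3 + 2×2 + 4×1 + 5×1 + 5×5 = 50. Result: [44, 41, 51, 54, 50]

[44, 41, 51, 54, 50]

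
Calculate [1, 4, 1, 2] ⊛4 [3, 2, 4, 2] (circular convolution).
Use y[k] = Σ_j u[j]·v[(k-j) mod 4]. y[0] = 1×3 + 4×2 + 1×4 + 2×2 = 19; y[1] = 1×2 + 4×3 + 1×2 + 2×4 = 24; y[2] = 1×4 + 4×2 + 1×3 + 2×2 = 19; y[3] = 1×2 + 4×4 + 1×2 + 2×3 = 26. Result: [19, 24, 19, 26]

[19, 24, 19, 26]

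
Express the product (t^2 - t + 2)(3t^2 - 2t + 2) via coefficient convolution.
Ascending coefficients: a = [2, -1, 1], b = [2, -2, 3]. c[0] = 2×2 = 4; c[1] = 2×-2 + -1×2 = -6; c[2] = 2×3 + -1×-2 + 1×2 = 10; c[3] = -1×3 + 1×-2 = -5; c[4] = 1×3 = 3. Result coefficients: [4, -6, 10, -5, 3] → 3t^4 - 5t^3 + 10t^2 - 6t + 4

3t^4 - 5t^3 + 10t^2 - 6t + 4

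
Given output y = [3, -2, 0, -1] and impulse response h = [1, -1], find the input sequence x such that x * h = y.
Deconvolve y=[3, -2, 0, -1] by h=[1, -1]. Since h[0]=1, solve forward: x[0] = y[0] / 1 = 3; x[1] = (y[1] - 3×-1) / 1 = 1; x[2] = (y[2] - 1×-1) / 1 = 1. So x = [3, 1, 1]. Check by forward convolution: y[0] = 3×1 = 3; y[1] = 3×-1 + 1×1 = -2; y[2] = 1×-1 + 1×1 = 0; y[3] = 1×-1 = -1

[3, 1, 1]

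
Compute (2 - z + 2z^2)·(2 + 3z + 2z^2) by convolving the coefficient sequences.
Ascending coefficients: a = [2, -1, 2], b = [2, 3, 2]. c[0] = 2×2 = 4; c[1] = 2×3 + -1×2 = 4; c[2] = 2×2 + -1×3 + 2×2 = 5; c[3] = -1×2 + 2×3 = 4; c[4] = 2×2 = 4. Result coefficients: [4, 4, 5, 4, 4] → 4 + 4z + 5z^2 + 4z^3 + 4z^4

4 + 4z + 5z^2 + 4z^3 + 4z^4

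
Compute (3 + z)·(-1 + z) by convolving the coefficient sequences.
Ascending coefficients: a = [3, 1], b = [-1, 1]. c[0] = 3×-1 = -3; c[1] = 3×1 + 1×-1 = 2; c[2] = 1×1 = 1. Result coefficients: [-3, 2, 1] → -3 + 2z + z^2

-3 + 2z + z^2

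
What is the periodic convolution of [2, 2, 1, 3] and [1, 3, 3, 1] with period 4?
Use y[k] = Σ_j x[j]·h[(k-j) mod 4]. y[0] = 2×1 + 2×1 + 1×3 + 3×3 = 16; y[1] = 2×3 + 2×1 + 1×1 + 3×3 = 18; y[2] = 2×3 + 2×3 + 1×1 + 3×1 = 16; y[3] = 2×1 + 2×3 + 1×3 + 3×1 = 14. Result: [16, 18, 16, 14]

[16, 18, 16, 14]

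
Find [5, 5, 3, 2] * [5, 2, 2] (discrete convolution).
y[0] = 5×5 = 25; y[1] = 5×2 + 5×5 = 35; y[2] = 5×2 + 5×2 + 3×5 = 35; y[3] = 5×2 + 3×2 + 2×5 = 26; y[4] = 3×2 + 2×2 = 10; y[5] = 2×2 = 4

[25, 35, 35, 26, 10, 4]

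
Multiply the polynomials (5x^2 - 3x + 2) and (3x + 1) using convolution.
Ascending coefficients: a = [2, -3, 5], b = [1, 3]. c[0] = 2×1 = 2; c[1] = 2×3 + -3×1 = 3; c[2] = -3×3 + 5×1 = -4; c[3] = 5×3 = 15. Result coefficients: [2, 3, -4, 15] → 15x^3 - 4x^2 + 3x + 2

15x^3 - 4x^2 + 3x + 2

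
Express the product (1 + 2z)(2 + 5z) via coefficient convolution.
Ascending coefficients: a = [1, 2], b = [2, 5]. c[0] = 1×2 = 2; c[1] = 1×5 + 2×2 = 9; c[2] = 2×5 = 10. Result coefficients: [2, 9, 10] → 2 + 9z + 10z^2

2 + 9z + 10z^2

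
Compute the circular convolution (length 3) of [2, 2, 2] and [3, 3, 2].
Use y[k] = Σ_j x[j]·h[(k-j) mod 3]. y[0] = 2×3 + 2×2 + 2×3 = 16; y[1] = 2×3 + 2×3 + 2×2 = 16; y[2] = 2×2 + 2×3 + 2×3 = 16. Result: [16, 16, 16]

[16, 16, 16]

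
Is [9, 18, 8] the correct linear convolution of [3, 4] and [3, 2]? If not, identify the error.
Recompute linear convolution of [3, 4] and [3, 2]: y[0] = 3×3 = 9; y[1] = 3×2 + 4×3 = 18; y[2] = 4×2 = 8 → [9, 18, 8]. Given [9, 18, 8] matches, so answer: Yes

Yes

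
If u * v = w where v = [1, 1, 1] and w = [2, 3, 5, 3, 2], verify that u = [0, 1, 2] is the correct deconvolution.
Forward-compute [0, 1, 2] * [1, 1, 1]: w[0] = 0×1 = 0; w[1] = 0×1 + 1×1 = 1; w[2] = 0×1 + 1×1 + 2×1 = 3; w[3] = 1×1 + 2×1 = 3; w[4] = 2×1 = 2 → [0, 1, 3, 3, 2]. Does not match given w = [2, 3, 5, 3, 2].

Not verified. [0, 1, 2] * [1, 1, 1] = [0, 1, 3, 3, 2], which differs from [2, 3, 5, 3, 2] at index 0.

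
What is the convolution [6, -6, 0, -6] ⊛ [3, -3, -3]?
y[0] = 6×3 = 18; y[1] = 6×-3 + -6×3 = -36; y[2] = 6×-3 + -6×-3 + 0×3 = 0; y[3] = -6×-3 + 0×-3 + -6×3 = 0; y[4] = 0×-3 + -6×-3 = 18; y[5] = -6×-3 = 18

[18, -36, 0, 0, 18, 18]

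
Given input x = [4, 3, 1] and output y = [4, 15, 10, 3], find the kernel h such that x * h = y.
Output length 4 = len(x) + len(h) - 1 ⇒ len(h) = 2. Solve h forward using h[k] = (y[k] - Σ_{i≥1} x[i]·h[k-i]) / x[0]: h[0] = y[0] / x[0] = 4 / 4 = 1; h[1] = (y[1] - 3×1) / x[0] = (15 - 3×1) / 4 = 3. So h = [1, 3]. Forward-check [4, 3, 1] * [1, 3]: y[0] = 4×1 = 4; y[1] = 4×3 + 3×1 = 15; y[2] = 3×3 + 1×1 = 10; y[3] = 1×3 = 3 → [4, 15, 10, 3] ✓

[1, 3]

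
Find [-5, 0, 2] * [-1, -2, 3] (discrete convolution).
y[0] = -5×-1 = 5; y[1] = -5×-2 + 0×-1 = 10; y[2] = -5×3 + 0×-2 + 2×-1 = -17; y[3] = 0×3 + 2×-2 = -4; y[4] = 2×3 = 6

[5, 10, -17, -4, 6]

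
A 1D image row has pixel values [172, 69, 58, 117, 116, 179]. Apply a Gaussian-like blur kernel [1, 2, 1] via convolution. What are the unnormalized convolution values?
Convolve image row [172, 69, 58, 117, 116, 179] with kernel [1, 2, 1]: y[0] = 172×1 = 172; y[1] = 172×2 + 69×1 = 413; y[2] = 172×1 + 69×2 + 58×1 = 368; y[3] = 69×1 + 58×2 + 117×1 = 302; y[4] = 58×1 + 117×2 + 116×1 = 408; y[5] = 117×1 + 116×2 + 179×1 = 528; y[6] = 116×1 + 179×2 = 474; y[7] = 179×1 = 179 → [172, 413, 368, 302, 408, 528, 474, 179]. Normalization factor = sum(kernel) = 4.

[172, 413, 368, 302, 408, 528, 474, 179]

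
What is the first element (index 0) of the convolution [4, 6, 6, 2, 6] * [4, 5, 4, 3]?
Use y[k] = Σ_i a[i]·b[k-i] at k=0. y[0] = 4×4 = 16

16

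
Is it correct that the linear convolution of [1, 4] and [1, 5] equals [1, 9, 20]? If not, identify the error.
Recompute linear convolution of [1, 4] and [1, 5]: y[0] = 1×1 = 1; y[1] = 1×5 + 4×1 = 9; y[2] = 4×5 = 20 → [1, 9, 20]. Given [1, 9, 20] matches, so answer: Yes

Yes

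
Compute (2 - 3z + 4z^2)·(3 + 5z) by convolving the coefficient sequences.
Ascending coefficients: a = [2, -3, 4], b = [3, 5]. c[0] = 2×3 = 6; c[1] = 2×5 + -3×3 = 1; c[2] = -3×5 + 4×3 = -3; c[3] = 4×5 = 20. Result coefficients: [6, 1, -3, 20] → 6 + z - 3z^2 + 20z^3

6 + z - 3z^2 + 20z^3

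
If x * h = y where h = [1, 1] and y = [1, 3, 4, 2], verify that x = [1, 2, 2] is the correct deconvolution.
Forward-compute [1, 2, 2] * [1, 1]: y[0] = 1×1 = 1; y[1] = 1×1 + 2×1 = 3; y[2] = 2×1 + 2×1 = 4; y[3] = 2×1 = 2 → [1, 3, 4, 2]. Matches given y = [1, 3, 4, 2], so verified.

Verified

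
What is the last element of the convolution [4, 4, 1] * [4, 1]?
Use y[k] = Σ_i a[i]·b[k-i] at k=3. y[3] = 1×1 = 1

1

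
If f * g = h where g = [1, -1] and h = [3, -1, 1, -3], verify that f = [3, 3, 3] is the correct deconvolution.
Forward-compute [3, 3, 3] * [1, -1]: h[0] = 3×1 = 3; h[1] = 3×-1 + 3×1 = 0; h[2] = 3×-1 + 3×1 = 0; h[3] = 3×-1 = -3 → [3, 0, 0, -3]. Does not match given h = [3, -1, 1, -3].

Not verified. [3, 3, 3] * [1, -1] = [3, 0, 0, -3], which differs from [3, -1, 1, -3] at index 1.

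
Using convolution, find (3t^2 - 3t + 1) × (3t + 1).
Ascending coefficients: a = [1, -3, 3], b = [1, 3]. c[0] = 1×1 = 1; c[1] = 1×3 + -3×1 = 0; c[2] = -3×3 + 3×1 = -6; c[3] = 3×3 = 9. Result coefficients: [1, 0, -6, 9] → 9t^3 - 6t^2 + 1

9t^3 - 6t^2 + 1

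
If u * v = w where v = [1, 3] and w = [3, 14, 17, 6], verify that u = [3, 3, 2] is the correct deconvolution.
Forward-compute [3, 3, 2] * [1, 3]: w[0] = 3×1 = 3; w[1] = 3×3 + 3×1 = 12; w[2] = 3×3 + 2×1 = 11; w[3] = 2×3 = 6 → [3, 12, 11, 6]. Does not match given w = [3, 14, 17, 6].

Not verified. [3, 3, 2] * [1, 3] = [3, 12, 11, 6], which differs from [3, 14, 17, 6] at index 1.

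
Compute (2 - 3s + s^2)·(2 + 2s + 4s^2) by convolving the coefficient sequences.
Ascending coefficients: a = [2, -3, 1], b = [2, 2, 4]. c[0] = 2×2 = 4; c[1] = 2×2 + -3×2 = -2; c[2] = 2×4 + -3×2 + 1×2 = 4; c[3] = -3×4 + 1×2 = -10; c[4] = 1×4 = 4. Result coefficients: [4, -2, 4, -10, 4] → 4 - 2s + 4s^2 - 10s^3 + 4s^4

4 - 2s + 4s^2 - 10s^3 + 4s^4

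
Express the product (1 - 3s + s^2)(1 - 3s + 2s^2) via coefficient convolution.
Ascending coefficients: a = [1, -3, 1], b = [1, -3, 2]. c[0] = 1×1 = 1; c[1] = 1×-3 + -3×1 = -6; c[2] = 1×2 + -3×-3 + 1×1 = 12; c[3] = -3×2 + 1×-3 = -9; c[4] = 1×2 = 2. Result coefficients: [1, -6, 12, -9, 2] → 1 - 6s + 12s^2 - 9s^3 + 2s^4

1 - 6s + 12s^2 - 9s^3 + 2s^4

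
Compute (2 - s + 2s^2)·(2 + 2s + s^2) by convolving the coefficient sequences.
Ascending coefficients: a = [2, -1, 2], b = [2, 2, 1]. c[0] = 2×2 = 4; c[1] = 2×2 + -1×2 = 2; c[2] = 2×1 + -1×2 + 2×2 = 4; c[3] = -1×1 + 2×2 = 3; c[4] = 2×1 = 2. Result coefficients: [4, 2, 4, 3, 2] → 4 + 2s + 4s^2 + 3s^3 + 2s^4

4 + 2s + 4s^2 + 3s^3 + 2s^4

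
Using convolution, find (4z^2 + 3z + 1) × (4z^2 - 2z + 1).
Ascending coefficients: a = [1, 3, 4], b = [1, -2, 4]. c[0] = 1×1 = 1; c[1] = 1×-2 + 3×1 = 1; c[2] = 1×4 + 3×-2 + 4×1 = 2; c[3] = 3×4 + 4×-2 = 4; c[4] = 4×4 = 16. Result coefficients: [1, 1, 2, 4, 16] → 16z^4 + 4z^3 + 2z^2 + z + 1

16z^4 + 4z^3 + 2z^2 + z + 1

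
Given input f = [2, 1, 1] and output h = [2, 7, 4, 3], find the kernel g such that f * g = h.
Output length 4 = len(f) + len(g) - 1 ⇒ len(g) = 2. Solve g forward using g[k] = (h[k] - Σ_{i≥1} f[i]·g[k-i]) / f[0]: g[0] = h[0] / f[0] = 2 / 2 = 1; g[1] = (h[1] - 1×1) / f[0] = (7 - 1×1) / 2 = 3. So g = [1, 3]. Forward-check [2, 1, 1] * [1, 3]: h[0] = 2×1 = 2; h[1] = 2×3 + 1×1 = 7; h[2] = 1×3 + 1×1 = 4; h[3] = 1×3 = 3 → [2, 7, 4, 3] ✓

[1, 3]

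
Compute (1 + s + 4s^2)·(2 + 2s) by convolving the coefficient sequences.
Ascending coefficients: a = [1, 1, 4], b = [2, 2]. c[0] = 1×2 = 2; c[1] = 1×2 + 1×2 = 4; c[2] = 1×2 + 4×2 = 10; c[3] = 4×2 = 8. Result coefficients: [2, 4, 10, 8] → 2 + 4s + 10s^2 + 8s^3

2 + 4s + 10s^2 + 8s^3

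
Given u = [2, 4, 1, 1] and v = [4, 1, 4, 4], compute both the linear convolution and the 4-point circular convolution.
Linear: y_lin[0] = 2×4 = 8; y_lin[1] = 2×1 + 4×4 = 18; y_lin[2] = 2×4 + 4×1 + 1×4 = 16; y_lin[3] = 2×4 + 4×4 + 1×1 + 1×4 = 29; y_lin[4] = 4×4 + 1×4 + 1×1 = 21; y_lin[5] = 1×4 + 1×4 = 8; y_lin[6] = 1×4 = 4 → [8, 18, 16, 29, 21, 8, 4]. Circular (length 4): y[0] = 2×4 + 4×4 + 1×4 + 1×1 = 29; y[1] = 2×1 + 4×4 + 1×4 + 1×4 = 26; y[2] = 2×4 + 4×1 + 1×4 + 1×4 = 20; y[3] = 2×4 + 4×4 + 1×1 + 1×4 = 29 → [29, 26, 20, 29]

Linear: [8, 18, 16, 29, 21, 8, 4], Circular: [29, 26, 20, 29]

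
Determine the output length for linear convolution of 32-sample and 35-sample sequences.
Linear/full convolution length: m + n - 1 = 32 + 35 - 1 = 66

66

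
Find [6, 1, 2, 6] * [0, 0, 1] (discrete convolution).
y[0] = 6×0 = 0; y[1] = 6×0 + 1×0 = 0; y[2] = 6×1 + 1×0 + 2×0 = 6; y[3] = 1×1 + 2×0 + 6×0 = 1; y[4] = 2×1 + 6×0 = 2; y[5] = 6×1 = 6

[0, 0, 6, 1, 2, 6]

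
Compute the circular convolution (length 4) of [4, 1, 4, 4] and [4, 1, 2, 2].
Use y[k] = Σ_j x[j]·h[(k-j) mod 4]. y[0] = 4×4 + 1×2 + 4×2 + 4×1 = 30; y[1] = 4×1 + 1×4 + 4×2 + 4×2 = 24; y[2] = 4×2 + 1×1 + 4×4 + 4×2 = 33; y[3] = 4×2 + 1×2 + 4×1 + 4×4 = 30. Result: [30, 24, 33, 30]

[30, 24, 33, 30]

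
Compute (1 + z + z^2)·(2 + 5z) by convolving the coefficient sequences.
Ascending coefficients: a = [1, 1, 1], b = [2, 5]. c[0] = 1×2 = 2; c[1] = 1×5 + 1×2 = 7; c[2] = 1×5 + 1×2 = 7; c[3] = 1×5 = 5. Result coefficients: [2, 7, 7, 5] → 2 + 7z + 7z^2 + 5z^3

2 + 7z + 7z^2 + 5z^3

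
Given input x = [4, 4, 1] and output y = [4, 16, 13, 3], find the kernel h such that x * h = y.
Output length 4 = len(x) + len(h) - 1 ⇒ len(h) = 2. Solve h forward using h[k] = (y[k] - Σ_{i≥1} x[i]·h[k-i]) / x[0]: h[0] = y[0] / x[0] = 4 / 4 = 1; h[1] = (y[1] - 4×1) / x[0] = (16 - 4×1) / 4 = 3. So h = [1, 3]. Forward-check [4, 4, 1] * [1, 3]: y[0] = 4×1 = 4; y[1] = 4×3 + 4×1 = 16; y[2] = 4×3 + 1×1 = 13; y[3] = 1×3 = 3 → [4, 16, 13, 3] ✓

[1, 3]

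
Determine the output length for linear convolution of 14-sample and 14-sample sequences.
Linear/full convolution length: m + n - 1 = 14 + 14 - 1 = 27

27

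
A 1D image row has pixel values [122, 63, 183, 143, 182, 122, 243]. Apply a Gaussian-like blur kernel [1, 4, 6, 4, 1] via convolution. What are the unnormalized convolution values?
Convolve image row [122, 63, 183, 143, 182, 122, 243] with kernel [1, 4, 6, 4, 1]: y[0] = 122×1 = 122; y[1] = 122×4 + 63×1 = 551; y[2] = 122×6 + 63×4 + 183×1 = 1167; y[3] = 122×4 + 63×6 + 183×4 + 143×1 = 1741; y[4] = 122×1 + 63×4 + 183×6 + 143×4 + 182×1 = 2226; y[5] = 63×1 + 183×4 + 143×6 + 182×4 + 122×1 = 2503; y[6] = 183×1 + 143×4 + 182×6 + 122×4 + 243×1 = 2578; y[7] = 143×1 + 182×4 + 122×6 + 243×4 = 2575; y[8] = 182×1 + 122×4 + 243×6 = 2128; y[9] = 122×1 + 243×4 = 1094; y[10] = 243×1 = 243 → [122, 551, 1167, 1741, 2226, 2503, 2578, 2575, 2128, 1094, 243]. Normalization factor = sum(kernel) = 16.

[122, 551, 1167, 1741, 2226, 2503, 2578, 2575, 2128, 1094, 243]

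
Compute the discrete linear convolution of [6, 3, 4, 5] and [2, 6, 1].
y[0] = 6×2 = 12; y[1] = 6×6 + 3×2 = 42; y[2] = 6×1 + 3×6 + 4×2 = 32; y[3] = 3×1 + 4×6 + 5×2 = 37; y[4] = 4×1 + 5×6 = 34; y[5] = 5×1 = 5

[12, 42, 32, 37, 34, 5]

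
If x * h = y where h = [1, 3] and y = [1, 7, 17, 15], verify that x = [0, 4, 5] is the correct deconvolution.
Forward-compute [0, 4, 5] * [1, 3]: y[0] = 0×1 = 0; y[1] = 0×3 + 4×1 = 4; y[2] = 4×3 + 5×1 = 17; y[3] = 5×3 = 15 → [0, 4, 17, 15]. Does not match given y = [1, 7, 17, 15].

Not verified. [0, 4, 5] * [1, 3] = [0, 4, 17, 15], which differs from [1, 7, 17, 15] at index 0.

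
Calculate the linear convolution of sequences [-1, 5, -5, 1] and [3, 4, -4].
y[0] = -1×3 = -3; y[1] = -1×4 + 5×3 = 11; y[2] = -1×-4 + 5×4 + -5×3 = 9; y[3] = 5×-4 + -5×4 + 1×3 = -37; y[4] = -5×-4 + 1×4 = 24; y[5] = 1×-4 = -4

[-3, 11, 9, -37, 24, -4]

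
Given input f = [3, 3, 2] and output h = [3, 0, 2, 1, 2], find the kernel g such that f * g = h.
Output length 5 = len(f) + len(g) - 1 ⇒ len(g) = 3. Solve g forward using g[k] = (h[k] - Σ_{i≥1} f[i]·g[k-i]) / f[0]: g[0] = h[0] / f[0] = 3 / 3 = 1; g[1] = (h[1] - 3×1) / f[0] = (0 - 3×1) / 3 = -1; g[2] = (h[2] - 3×-1 - 2×1) / f[0] = (2 - 3×-1 - 2×1) / 3 = 1. So g = [1, -1, 1]. Forward-check [3, 3, 2] * [1, -1, 1]: h[0] = 3×1 = 3; h[1] = 3×-1 + 3×1 = 0; h[2] = 3×1 + 3×-1 + 2×1 = 2; h[3] = 3×1 + 2×-1 = 1; h[4] = 2×1 = 2 → [3, 0, 2, 1, 2] ✓

[1, -1, 1]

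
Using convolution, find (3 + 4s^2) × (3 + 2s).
Ascending coefficients: a = [3, 0, 4], b = [3, 2]. c[0] = 3×3 = 9; c[1] = 3×2 + 0×3 = 6; c[2] = 0×2 + 4×3 = 12; c[3] = 4×2 = 8. Result coefficients: [9, 6, 12, 8] → 9 + 6s + 12s^2 + 8s^3

9 + 6s + 12s^2 + 8s^3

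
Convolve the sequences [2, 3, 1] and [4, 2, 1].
y[0] = 2×4 = 8; y[1] = 2×2 + 3×4 = 16; y[2] = 2×1 + 3×2 + 1×4 = 12; y[3] = 3×1 + 1×2 = 5; y[4] = 1×1 = 1

[8, 16, 12, 5, 1]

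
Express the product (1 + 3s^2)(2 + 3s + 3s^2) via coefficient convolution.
Ascending coefficients: a = [1, 0, 3], b = [2, 3, 3]. c[0] = 1×2 = 2; c[1] = 1×3 + 0×2 = 3; c[2] = 1×3 + 0×3 + 3×2 = 9; c[3] = 0×3 + 3×3 = 9; c[4] = 3×3 = 9. Result coefficients: [2, 3, 9, 9, 9] → 2 + 3s + 9s^2 + 9s^3 + 9s^4

2 + 3s + 9s^2 + 9s^3 + 9s^4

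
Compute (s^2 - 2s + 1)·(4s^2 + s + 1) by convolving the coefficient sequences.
Ascending coefficients: a = [1, -2, 1], b = [1, 1, 4]. c[0] = 1×1 = 1; c[1] = 1×1 + -2×1 = -1; c[2] = 1×4 + -2×1 + 1×1 = 3; c[3] = -2×4 + 1×1 = -7; c[4] = 1×4 = 4. Result coefficients: [1, -1, 3, -7, 4] → 4s^4 - 7s^3 + 3s^2 - s + 1

4s^4 - 7s^3 + 3s^2 - s + 1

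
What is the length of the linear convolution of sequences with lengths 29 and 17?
Linear/full convolution length: m + n - 1 = 29 + 17 - 1 = 45

45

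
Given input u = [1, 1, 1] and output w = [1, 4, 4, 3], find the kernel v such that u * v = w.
Output length 4 = len(u) + len(v) - 1 ⇒ len(v) = 2. Solve v forward using v[k] = (w[k] - Σ_{i≥1} u[i]·v[k-i]) / u[0]: v[0] = w[0] / u[0] = 1 / 1 = 1; v[1] = (w[1] - 1×1) / u[0] = (4 - 1×1) / 1 = 3. So v = [1, 3]. Forward-check [1, 1, 1] * [1, 3]: w[0] = 1×1 = 1; w[1] = 1×3 + 1×1 = 4; w[2] = 1×3 + 1×1 = 4; w[3] = 1×3 = 3 → [1, 4, 4, 3] ✓

[1, 3]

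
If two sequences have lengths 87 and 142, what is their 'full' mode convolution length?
Linear/full convolution length: m + n - 1 = 87 + 142 - 1 = 228

228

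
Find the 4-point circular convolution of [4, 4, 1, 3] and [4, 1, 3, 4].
Use y[k] = Σ_j s[j]·t[(k-j) mod 4]. y[0] = 4×4 + 4×4 + 1×3 + 3×1 = 38; y[1] = 4×1 + 4×4 + 1×4 + 3×3 = 33; y[2] = 4×3 + 4×1 + 1×4 + 3×4 = 32; y[3] = 4×4 + 4×3 + 1×1 + 3×4 = 41. Result: [38, 33, 32, 41]

[38, 33, 32, 41]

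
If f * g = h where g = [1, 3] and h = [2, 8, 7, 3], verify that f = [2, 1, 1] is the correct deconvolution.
Forward-compute [2, 1, 1] * [1, 3]: h[0] = 2×1 = 2; h[1] = 2×3 + 1×1 = 7; h[2] = 1×3 + 1×1 = 4; h[3] = 1×3 = 3 → [2, 7, 4, 3]. Does not match given h = [2, 8, 7, 3].

Not verified. [2, 1, 1] * [1, 3] = [2, 7, 4, 3], which differs from [2, 8, 7, 3] at index 1.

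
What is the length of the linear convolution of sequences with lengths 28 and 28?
Linear/full convolution length: m + n - 1 = 28 + 28 - 1 = 55

55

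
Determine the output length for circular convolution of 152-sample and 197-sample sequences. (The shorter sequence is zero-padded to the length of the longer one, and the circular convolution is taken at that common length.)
Circular convolution (zero-padding the shorter input) has length max(m, n) = max(152, 197) = 197

197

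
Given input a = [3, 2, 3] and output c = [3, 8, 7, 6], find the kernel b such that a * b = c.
Output length 4 = len(a) + len(b) - 1 ⇒ len(b) = 2. Solve b forward using b[k] = (c[k] - Σ_{i≥1} a[i]·b[k-i]) / a[0]: b[0] = c[0] / a[0] = 3 / 3 = 1; b[1] = (c[1] - 2×1) / a[0] = (8 - 2×1) / 3 = 2. So b = [1, 2]. Forward-check [3, 2, 3] * [1, 2]: c[0] = 3×1 = 3; c[1] = 3×2 + 2×1 = 8; c[2] = 2×2 + 3×1 = 7; c[3] = 3×2 = 6 → [3, 8, 7, 6] ✓

[1, 2]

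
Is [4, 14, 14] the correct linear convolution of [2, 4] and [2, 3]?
Recompute linear convolution of [2, 4] and [2, 3]: y[0] = 2×2 = 4; y[1] = 2×3 + 4×2 = 14; y[2] = 4×3 = 12 → [4, 14, 12]. Compare to given [4, 14, 14]: they differ at index 2: given 14, correct 12, so answer: No

No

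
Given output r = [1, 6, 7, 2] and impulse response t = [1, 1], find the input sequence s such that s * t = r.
Deconvolve r=[1, 6, 7, 2] by t=[1, 1]. Since t[0]=1, solve forward: s[0] = r[0] / 1 = 1; s[1] = (r[1] - 1×1) / 1 = 5; s[2] = (r[2] - 5×1) / 1 = 2. So s = [1, 5, 2]. Check by forward convolution: r[0] = 1×1 = 1; r[1] = 1×1 + 5×1 = 6; r[2] = 5×1 + 2×1 = 7; r[3] = 2×1 = 2

[1, 5, 2]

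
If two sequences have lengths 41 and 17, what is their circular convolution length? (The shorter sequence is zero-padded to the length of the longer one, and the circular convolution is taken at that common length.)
Circular convolution (zero-padding the shorter input) has length max(m, n) = max(41, 17) = 41

41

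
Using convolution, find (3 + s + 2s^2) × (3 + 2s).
Ascending coefficients: a = [3, 1, 2], b = [3, 2]. c[0] = 3×3 = 9; c[1] = 3×2 + 1×3 = 9; c[2] = 1×2 + 2×3 = 8; c[3] = 2×2 = 4. Result coefficients: [9, 9, 8, 4] → 9 + 9s + 8s^2 + 4s^3

9 + 9s + 8s^2 + 4s^3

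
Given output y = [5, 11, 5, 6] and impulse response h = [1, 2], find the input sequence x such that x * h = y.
Deconvolve y=[5, 11, 5, 6] by h=[1, 2]. Since h[0]=1, solve forward: x[0] = y[0] / 1 = 5; x[1] = (y[1] - 5×2) / 1 = 1; x[2] = (y[2] - 1×2) / 1 = 3. So x = [5, 1, 3]. Check by forward convolution: y[0] = 5×1 = 5; y[1] = 5×2 + 1×1 = 11; y[2] = 1×2 + 3×1 = 5; y[3] = 3×2 = 6

[5, 1, 3]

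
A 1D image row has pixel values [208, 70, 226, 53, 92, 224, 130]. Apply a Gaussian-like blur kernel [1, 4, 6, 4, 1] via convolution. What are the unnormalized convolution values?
Convolve image row [208, 70, 226, 53, 92, 224, 130] with kernel [1, 4, 6, 4, 1]: y[0] = 208×1 = 208; y[1] = 208×4 + 70×1 = 902; y[2] = 208×6 + 70×4 + 226×1 = 1754; y[3] = 208×4 + 70×6 + 226×4 + 53×1 = 2209; y[4] = 208×1 + 70×4 + 226×6 + 53×4 + 92×1 = 2148; y[5] = 70×1 + 226×4 + 53×6 + 92×4 + 224×1 = 1884; y[6] = 226×1 + 53×4 + 92×6 + 224×4 + 130×1 = 2016; y[7] = 53×1 + 92×4 + 224×6 + 130×4 = 2285; y[8] = 92×1 + 224×4 + 130×6 = 1768; y[9] = 224×1 + 130×4 = 744; y[10] = 130×1 = 130 → [208, 902, 1754, 2209, 2148, 1884, 2016, 2285, 1768, 744, 130]. Normalization factor = sum(kernel) = 16.

[208, 902, 1754, 2209, 2148, 1884, 2016, 2285, 1768, 744, 130]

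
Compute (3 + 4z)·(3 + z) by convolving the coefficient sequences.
Ascending coefficients: a = [3, 4], b = [3, 1]. c[0] = 3×3 = 9; c[1] = 3×1 + 4×3 = 15; c[2] = 4×1 = 4. Result coefficients: [9, 15, 4] → 9 + 15z + 4z^2

9 + 15z + 4z^2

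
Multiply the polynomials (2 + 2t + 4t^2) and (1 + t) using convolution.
Ascending coefficients: a = [2, 2, 4], b = [1, 1]. c[0] = 2×1 = 2; c[1] = 2×1 + 2×1 = 4; c[2] = 2×1 + 4×1 = 6; c[3] = 4×1 = 4. Result coefficients: [2, 4, 6, 4] → 2 + 4t + 6t^2 + 4t^3

2 + 4t + 6t^2 + 4t^3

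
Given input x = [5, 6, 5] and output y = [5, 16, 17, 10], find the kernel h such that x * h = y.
Output length 4 = len(x) + len(h) - 1 ⇒ len(h) = 2. Solve h forward using h[k] = (y[k] - Σ_{i≥1} x[i]·h[k-i]) / x[0]: h[0] = y[0] / x[0] = 5 / 5 = 1; h[1] = (y[1] - 6×1) / x[0] = (16 - 6×1) / 5 = 2. So h = [1, 2]. Forward-check [5, 6, 5] * [1, 2]: y[0] = 5×1 = 5; y[1] = 5×2 + 6×1 = 16; y[2] = 6×2 + 5×1 = 17; y[3] = 5×2 = 10 → [5, 16, 17, 10] ✓

[1, 2]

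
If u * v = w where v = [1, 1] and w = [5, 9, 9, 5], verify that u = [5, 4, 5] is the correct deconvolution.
Forward-compute [5, 4, 5] * [1, 1]: w[0] = 5×1 = 5; w[1] = 5×1 + 4×1 = 9; w[2] = 4×1 + 5×1 = 9; w[3] = 5×1 = 5 → [5, 9, 9, 5]. Matches given w = [5, 9, 9, 5], so verified.

Verified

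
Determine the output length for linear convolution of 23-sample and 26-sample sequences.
Linear/full convolution length: m + n - 1 = 23 + 26 - 1 = 48

48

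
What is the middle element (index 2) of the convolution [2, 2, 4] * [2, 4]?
Use y[k] = Σ_i a[i]·b[k-i] at k=2. y[2] = 2×4 + 4×2 = 16

16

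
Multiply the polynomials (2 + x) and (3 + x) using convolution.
Ascending coefficients: a = [2, 1], b = [3, 1]. c[0] = 2×3 = 6; c[1] = 2×1 + 1×3 = 5; c[2] = 1×1 = 1. Result coefficients: [6, 5, 1] → 6 + 5x + x^2

6 + 5x + x^2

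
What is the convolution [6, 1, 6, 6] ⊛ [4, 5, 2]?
y[0] = 6×4 = 24; y[1] = 6×5 + 1×4 = 34; y[2] = 6×2 + 1×5 + 6×4 = 41; y[3] = 1×2 + 6×5 + 6×4 = 56; y[4] = 6×2 + 6×5 = 42; y[5] = 6×2 = 12

[24, 34, 41, 56, 42, 12]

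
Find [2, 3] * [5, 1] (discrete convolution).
y[0] = 2×5 = 10; y[1] = 2×1 + 3×5 = 17; y[2] = 3×1 = 3

[10, 17, 3]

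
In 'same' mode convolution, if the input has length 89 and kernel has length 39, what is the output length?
'Same' mode returns an output with the same length as the input: 89

89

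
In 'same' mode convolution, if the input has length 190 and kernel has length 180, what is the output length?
'Same' mode returns an output with the same length as the input: 190

190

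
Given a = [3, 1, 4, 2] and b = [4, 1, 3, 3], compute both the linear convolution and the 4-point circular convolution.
Linear: y_lin[0] = 3×4 = 12; y_lin[1] = 3×1 + 1×4 = 7; y_lin[2] = 3×3 + 1×1 + 4×4 = 26; y_lin[3] = 3×3 + 1×3 + 4×1 + 2×4 = 24; y_lin[4] = 1×3 + 4×3 + 2×1 = 17; y_lin[5] = 4×3 + 2×3 = 18; y_lin[6] = 2×3 = 6 → [12, 7, 26, 24, 17, 18, 6]. Circular (length 4): y[0] = 3×4 + 1×3 + 4×3 + 2×1 = 29; y[1] = 3×1 + 1×4 + 4×3 + 2×3 = 25; y[2] = 3×3 + 1×1 + 4×4 + 2×3 = 32; y[3] = 3×3 + 1×3 + 4×1 + 2×4 = 24 → [29, 25, 32, 24]

Linear: [12, 7, 26, 24, 17, 18, 6], Circular: [29, 25, 32, 24]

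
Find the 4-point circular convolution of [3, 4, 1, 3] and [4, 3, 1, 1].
Use y[k] = Σ_j a[j]·b[(k-j) mod 4]. y[0] = 3×4 + 4×1 + 1×1 + 3×3 = 26; y[1] = 3×3 + 4×4 + 1×1 + 3×1 = 29; y[2] = 3×1 + 4×3 + 1×4 + 3×1 = 22; y[3] = 3×1 + 4×1 + 1×3 + 3×4 = 22. Result: [26, 29, 22, 22]

[26, 29, 22, 22]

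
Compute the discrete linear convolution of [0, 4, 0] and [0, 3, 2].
y[0] = 0×0 = 0; y[1] = 0×3 + 4×0 = 0; y[2] = 0×2 + 4×3 + 0×0 = 12; y[3] = 4×2 + 0×3 = 8; y[4] = 0×2 = 0

[0, 0, 12, 8, 0]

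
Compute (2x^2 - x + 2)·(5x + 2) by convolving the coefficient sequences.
Ascending coefficients: a = [2, -1, 2], b = [2, 5]. c[0] = 2×2 = 4; c[1] = 2×5 + -1×2 = 8; c[2] = -1×5 + 2×2 = -1; c[3] = 2×5 = 10. Result coefficients: [4, 8, -1, 10] → 10x^3 - x^2 + 8x + 4

10x^3 - x^2 + 8x + 4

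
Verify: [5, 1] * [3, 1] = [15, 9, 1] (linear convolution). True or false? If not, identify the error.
Recompute linear convolution of [5, 1] and [3, 1]: y[0] = 5×3 = 15; y[1] = 5×1 + 1×3 = 8; y[2] = 1×1 = 1 → [15, 8, 1]. Compare to given [15, 9, 1]: they differ at index 1: given 9, correct 8, so answer: No

No. Error at index 1: given 9, correct 8.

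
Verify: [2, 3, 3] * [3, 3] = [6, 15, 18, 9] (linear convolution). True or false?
Recompute linear convolution of [2, 3, 3] and [3, 3]: y[0] = 2×3 = 6; y[1] = 2×3 + 3×3 = 15; y[2] = 3×3 + 3×3 = 18; y[3] = 3×3 = 9 → [6, 15, 18, 9]. Given [6, 15, 18, 9] matches, so answer: Yes

Yes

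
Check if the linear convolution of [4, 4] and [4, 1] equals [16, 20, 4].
Recompute linear convolution of [4, 4] and [4, 1]: y[0] = 4×4 = 16; y[1] = 4×1 + 4×4 = 20; y[2] = 4×1 = 4 → [16, 20, 4]. Given [16, 20, 4] matches, so answer: Yes

Yes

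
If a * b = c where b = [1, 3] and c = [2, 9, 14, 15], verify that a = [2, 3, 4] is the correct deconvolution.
Forward-compute [2, 3, 4] * [1, 3]: c[0] = 2×1 = 2; c[1] = 2×3 + 3×1 = 9; c[2] = 3×3 + 4×1 = 13; c[3] = 4×3 = 12 → [2, 9, 13, 12]. Does not match given c = [2, 9, 14, 15].

Not verified. [2, 3, 4] * [1, 3] = [2, 9, 13, 12], which differs from [2, 9, 14, 15] at index 2.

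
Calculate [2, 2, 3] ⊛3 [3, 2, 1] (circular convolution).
Use y[k] = Σ_j f[j]·g[(k-j) mod 3]. y[0] = 2×3 + 2×1 + 3×2 = 14; y[1] = 2×2 + 2×3 + 3×1 = 13; y[2] = 2×1 + 2×2 + 3×3 = 15. Result: [14, 13, 15]

[14, 13, 15]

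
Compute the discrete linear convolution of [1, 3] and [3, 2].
y[0] = 1×3 = 3; y[1] = 1×2 + 3×3 = 11; y[2] = 3×2 = 6

[3, 11, 6]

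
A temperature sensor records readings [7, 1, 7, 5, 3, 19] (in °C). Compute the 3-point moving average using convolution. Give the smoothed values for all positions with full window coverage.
3-point moving average kernel = [1, 1, 1]. Apply in 'valid' mode (full window coverage): avg[0] = (7 + 1 + 7) / 3 = 5.0; avg[1] = (1 + 7 + 5) / 3 = 4.33; avg[2] = (7 + 5 + 3) / 3 = 5.0; avg[3] = (5 + 3 + 19) / 3 = 9.0. Smoothed values: [5.0, 4.33, 5.0, 9.0]

[5.0, 4.33, 5.0, 9.0]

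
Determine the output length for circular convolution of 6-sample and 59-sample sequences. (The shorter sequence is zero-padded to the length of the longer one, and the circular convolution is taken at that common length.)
Circular convolution (zero-padding the shorter input) has length max(m, n) = max(6, 59) = 59

59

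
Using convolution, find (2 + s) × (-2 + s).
Ascending coefficients: a = [2, 1], b = [-2, 1]. c[0] = 2×-2 = -4; c[1] = 2×1 + 1×-2 = 0; c[2] = 1×1 = 1. Result coefficients: [-4, 0, 1] → -4 + s^2

-4 + s^2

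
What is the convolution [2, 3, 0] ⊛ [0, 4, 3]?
y[0] = 2×0 = 0; y[1] = 2×4 + 3×0 = 8; y[2] = 2×3 + 3×4 + 0×0 = 18; y[3] = 3×3 + 0×4 = 9; y[4] = 0×3 = 0

[0, 8, 18, 9, 0]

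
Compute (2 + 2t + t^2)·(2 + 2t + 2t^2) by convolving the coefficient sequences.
Ascending coefficients: a = [2, 2, 1], b = [2, 2, 2]. c[0] = 2×2 = 4; c[1] = 2×2 + 2×2 = 8; c[2] = 2×2 + 2×2 + 1×2 = 10; c[3] = 2×2 + 1×2 = 6; c[4] = 1×2 = 2. Result coefficients: [4, 8, 10, 6, 2] → 4 + 8t + 10t^2 + 6t^3 + 2t^4

4 + 8t + 10t^2 + 6t^3 + 2t^4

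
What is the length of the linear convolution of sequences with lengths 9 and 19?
Linear/full convolution length: m + n - 1 = 9 + 19 - 1 = 27

27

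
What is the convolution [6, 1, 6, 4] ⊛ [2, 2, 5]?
y[0] = 6×2 = 12; y[1] = 6×2 + 1×2 = 14; y[2] = 6×5 + 1×2 + 6×2 = 44; y[3] = 1×5 + 6×2 + 4×2 = 25; y[4] = 6×5 + 4×2 = 38; y[5] = 4×5 = 20

[12, 14, 44, 25, 38, 20]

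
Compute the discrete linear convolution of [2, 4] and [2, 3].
y[0] = 2×2 = 4; y[1] = 2×3 + 4×2 = 14; y[2] = 4×3 = 12

[4, 14, 12]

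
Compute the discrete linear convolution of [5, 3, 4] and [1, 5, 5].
y[0] = 5×1 = 5; y[1] = 5×5 + 3×1 = 28; y[2] = 5×5 + 3×5 + 4×1 = 44; y[3] = 3×5 + 4×5 = 35; y[4] = 4×5 = 20

[5, 28, 44, 35, 20]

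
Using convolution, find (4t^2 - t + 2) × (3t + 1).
Ascending coefficients: a = [2, -1, 4], b = [1, 3]. c[0] = 2×1 = 2; c[1] = 2×3 + -1×1 = 5; c[2] = -1×3 + 4×1 = 1; c[3] = 4×3 = 12. Result coefficients: [2, 5, 1, 12] → 12t^3 + t^2 + 5t + 2

12t^3 + t^2 + 5t + 2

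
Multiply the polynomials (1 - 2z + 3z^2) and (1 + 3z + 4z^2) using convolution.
Ascending coefficients: a = [1, -2, 3], b = [1, 3, 4]. c[0] = 1×1 = 1; c[1] = 1×3 + -2×1 = 1; c[2] = 1×4 + -2×3 + 3×1 = 1; c[3] = -2×4 + 3×3 = 1; c[4] = 3×4 = 12. Result coefficients: [1, 1, 1, 1, 12] → 1 + z + z^2 + z^3 + 12z^4

1 + z + z^2 + z^3 + 12z^4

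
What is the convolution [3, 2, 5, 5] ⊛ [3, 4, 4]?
y[0] = 3×3 = 9; y[1] = 3×4 + 2×3 = 18; y[2] = 3×4 + 2×4 + 5×3 = 35; y[3] = 2×4 + 5×4 + 5×3 = 43; y[4] = 5×4 + 5×4 = 40; y[5] = 5×4 = 20

[9, 18, 35, 43, 40, 20]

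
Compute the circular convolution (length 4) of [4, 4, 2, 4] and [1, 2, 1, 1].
Use y[k] = Σ_j x[j]·h[(k-j) mod 4]. y[0] = 4×1 + 4×1 + 2×1 + 4×2 = 18; y[1] = 4×2 + 4×1 + 2×1 + 4×1 = 18; y[2] = 4×1 + 4×2 + 2×1 + 4×1 = 18; y[3] = 4×1 + 4×1 + 2×2 + 4×1 = 16. Result: [18, 18, 18, 16]

[18, 18, 18, 16]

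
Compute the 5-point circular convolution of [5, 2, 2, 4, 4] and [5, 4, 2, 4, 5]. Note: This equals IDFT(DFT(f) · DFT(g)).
Either evaluate y[k] = Σ_j f[j]·g[(k-j) mod 5] directly, or use IDFT(DFT(f) · DFT(g)). y[0] = 5×5 + 2×5 + 2×4 + 4×2 + 4×4 = 67; y[1] = 5×4 + 2×5 + 2×5 + 4×4 + 4×2 = 64; y[2] = 5×2 + 2×4 + 2×5 + 4×5 + 4×4 = 64; y[3] = 5×4 + 2×2 + 2×4 + 4×5 + 4×5 = 72; y[4] = 5×5 + 2×4 + 2×2 + 4×4 + 4×5 = 73. Result: [67, 64, 64, 72, 73]

[67, 64, 64, 72, 73]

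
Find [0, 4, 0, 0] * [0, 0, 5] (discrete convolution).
y[0] = 0×0 = 0; y[1] = 0×0 + 4×0 = 0; y[2] = 0×5 + 4×0 + 0×0 = 0; y[3] = 4×5 + 0×0 + 0×0 = 20; y[4] = 0×5 + 0×0 = 0; y[5] = 0×5 = 0

[0, 0, 0, 20, 0, 0]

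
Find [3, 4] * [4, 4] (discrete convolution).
y[0] = 3×4 = 12; y[1] = 3×4 + 4×4 = 28; y[2] = 4×4 = 16

[12, 28, 16]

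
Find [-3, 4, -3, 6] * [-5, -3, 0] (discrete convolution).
y[0] = -3×-5 = 15; y[1] = -3×-3 + 4×-5 = -11; y[2] = -3×0 + 4×-3 + -3×-5 = 3; y[3] = 4×0 + -3×-3 + 6×-5 = -21; y[4] = -3×0 + 6×-3 = -18; y[5] = 6×0 = 0

[15, -11, 3, -21, -18, 0]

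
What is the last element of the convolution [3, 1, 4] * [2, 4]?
Use y[k] = Σ_i a[i]·b[k-i] at k=3. y[3] = 4×4 = 16

16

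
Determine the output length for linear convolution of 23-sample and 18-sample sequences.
Linear/full convolution length: m + n - 1 = 23 + 18 - 1 = 40

40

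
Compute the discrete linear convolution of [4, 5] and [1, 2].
y[0] = 4×1 = 4; y[1] = 4×2 + 5×1 = 13; y[2] = 5×2 = 10

[4, 13, 10]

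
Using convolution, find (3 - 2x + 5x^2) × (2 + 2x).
Ascending coefficients: a = [3, -2, 5], b = [2, 2]. c[0] = 3×2 = 6; c[1] = 3×2 + -2×2 = 2; c[2] = -2×2 + 5×2 = 6; c[3] = 5×2 = 10. Result coefficients: [6, 2, 6, 10] → 6 + 2x + 6x^2 + 10x^3

6 + 2x + 6x^2 + 10x^3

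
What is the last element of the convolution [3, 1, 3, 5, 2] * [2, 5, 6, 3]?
Use y[k] = Σ_i a[i]·b[k-i] at k=7. y[7] = 2×3 = 6

6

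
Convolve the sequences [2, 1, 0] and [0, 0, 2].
y[0] = 2×0 = 0; y[1] = 2×0 + 1×0 = 0; y[2] = 2×2 + 1×0 + 0×0 = 4; y[3] = 1×2 + 0×0 = 2; y[4] = 0×2 = 0

[0, 0, 4, 2, 0]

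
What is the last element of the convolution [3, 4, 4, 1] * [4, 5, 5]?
Use y[k] = Σ_i a[i]·b[k-i] at k=5. y[5] = 1×5 = 5

5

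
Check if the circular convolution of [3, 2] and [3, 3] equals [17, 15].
Recompute circular convolution of [3, 2] and [3, 3]: y[0] = 3×3 + 2×3 = 15; y[1] = 3×3 + 2×3 = 15 → [15, 15]. Compare to given [17, 15]: they differ at index 0: given 17, correct 15, so answer: No

No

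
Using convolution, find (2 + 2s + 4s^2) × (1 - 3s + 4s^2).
Ascending coefficients: a = [2, 2, 4], b = [1, -3, 4]. c[0] = 2×1 = 2; c[1] = 2×-3 + 2×1 = -4; c[2] = 2×4 + 2×-3 + 4×1 = 6; c[3] = 2×4 + 4×-3 = -4; c[4] = 4×4 = 16. Result coefficients: [2, -4, 6, -4, 16] → 2 - 4s + 6s^2 - 4s^3 + 16s^4

2 - 4s + 6s^2 - 4s^3 + 16s^4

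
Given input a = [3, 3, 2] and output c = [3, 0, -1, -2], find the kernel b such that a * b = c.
Output length 4 = len(a) + len(b) - 1 ⇒ len(b) = 2. Solve b forward using b[k] = (c[k] - Σ_{i≥1} a[i]·b[k-i]) / a[0]: b[0] = c[0] / a[0] = 3 / 3 = 1; b[1] = (c[1] - 3×1) / a[0] = (0 - 3×1) / 3 = -1. So b = [1, -1]. Forward-check [3, 3, 2] * [1, -1]: c[0] = 3×1 = 3; c[1] = 3×-1 + 3×1 = 0; c[2] = 3×-1 + 2×1 = -1; c[3] = 2×-1 = -2 → [3, 0, -1, -2] ✓

[1, -1]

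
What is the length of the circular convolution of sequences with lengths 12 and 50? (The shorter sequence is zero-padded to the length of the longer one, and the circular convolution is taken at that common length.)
Circular convolution (zero-padding the shorter input) has length max(m, n) = max(12, 50) = 50

50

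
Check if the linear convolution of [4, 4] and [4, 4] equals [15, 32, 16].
Recompute linear convolution of [4, 4] and [4, 4]: y[0] = 4×4 = 16; y[1] = 4×4 + 4×4 = 32; y[2] = 4×4 = 16 → [16, 32, 16]. Compare to given [15, 32, 16]: they differ at index 0: given 15, correct 16, so answer: No

No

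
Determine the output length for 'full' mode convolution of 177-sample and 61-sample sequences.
Linear/full convolution length: m + n - 1 = 177 + 61 - 1 = 237

237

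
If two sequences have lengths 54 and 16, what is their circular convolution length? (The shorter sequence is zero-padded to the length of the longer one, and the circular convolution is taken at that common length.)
Circular convolution (zero-padding the shorter input) has length max(m, n) = max(54, 16) = 54

54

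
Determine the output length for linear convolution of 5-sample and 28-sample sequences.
Linear/full convolution length: m + n - 1 = 5 + 28 - 1 = 32

32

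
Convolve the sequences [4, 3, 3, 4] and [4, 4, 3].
y[0] = 4×4 = 16; y[1] = 4×4 + 3×4 = 28; y[2] = 4×3 + 3×4 + 3×4 = 36; y[3] = 3×3 + 3×4 + 4×4 = 37; y[4] = 3×3 + 4×4 = 25; y[5] = 4×3 = 12

[16, 28, 36, 37, 25, 12]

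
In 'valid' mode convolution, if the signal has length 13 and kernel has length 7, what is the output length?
'Valid' mode counts only positions where the kernel fully overlaps the signal: m - n + 1 = 13 - 7 + 1 = 7

7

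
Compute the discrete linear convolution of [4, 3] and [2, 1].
y[0] = 4×2 = 8; y[1] = 4×1 + 3×2 = 10; y[2] = 3×1 = 3

[8, 10, 3]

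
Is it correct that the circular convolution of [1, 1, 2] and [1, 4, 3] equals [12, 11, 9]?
Recompute circular convolution of [1, 1, 2] and [1, 4, 3]: y[0] = 1×1 + 1×3 + 2×4 = 12; y[1] = 1×4 + 1×1 + 2×3 = 11; y[2] = 1×3 + 1×4 + 2×1 = 9 → [12, 11, 9]. Given [12, 11, 9] matches, so answer: Yes

Yes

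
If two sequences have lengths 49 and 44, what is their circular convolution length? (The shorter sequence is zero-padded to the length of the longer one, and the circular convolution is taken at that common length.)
Circular convolution (zero-padding the shorter input) has length max(m, n) = max(49, 44) = 49

49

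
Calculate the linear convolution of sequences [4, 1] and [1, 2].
y[0] = 4×1 = 4; y[1] = 4×2 + 1×1 = 9; y[2] = 1×2 = 2

[4, 9, 2]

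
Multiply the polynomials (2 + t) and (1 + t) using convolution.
Ascending coefficients: a = [2, 1], b = [1, 1]. c[0] = 2×1 = 2; c[1] = 2×1 + 1×1 = 3; c[2] = 1×1 = 1. Result coefficients: [2, 3, 1] → 2 + 3t + t^2

2 + 3t + t^2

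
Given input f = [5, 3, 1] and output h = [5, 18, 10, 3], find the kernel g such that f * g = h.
Output length 4 = len(f) + len(g) - 1 ⇒ len(g) = 2. Solve g forward using g[k] = (h[k] - Σ_{i≥1} f[i]·g[k-i]) / f[0]: g[0] = h[0] / f[0] = 5 / 5 = 1; g[1] = (h[1] - 3×1) / f[0] = (18 - 3×1) / 5 = 3. So g = [1, 3]. Forward-check [5, 3, 1] * [1, 3]: h[0] = 5×1 = 5; h[1] = 5×3 + 3×1 = 18; h[2] = 3×3 + 1×1 = 10; h[3] = 1×3 = 3 → [5, 18, 10, 3] ✓

[1, 3]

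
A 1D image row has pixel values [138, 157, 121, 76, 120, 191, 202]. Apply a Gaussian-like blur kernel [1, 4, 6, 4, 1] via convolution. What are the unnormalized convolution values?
Convolve image row [138, 157, 121, 76, 120, 191, 202] with kernel [1, 4, 6, 4, 1]: y[0] = 138×1 = 138; y[1] = 138×4 + 157×1 = 709; y[2] = 138×6 + 157×4 + 121×1 = 1577; y[3] = 138×4 + 157×6 + 121×4 + 76×1 = 2054; y[4] = 138×1 + 157×4 + 121×6 + 76×4 + 120×1 = 1916; y[5] = 157×1 + 121×4 + 76×6 + 120×4 + 191×1 = 1768; y[6] = 121×1 + 76×4 + 120×6 + 191×4 + 202×1 = 2111; y[7] = 76×1 + 120×4 + 191×6 + 202×4 = 2510; y[8] = 120×1 + 191×4 + 202×6 = 2096; y[9] = 191×1 + 202×4 = 999; y[10] = 202×1 = 202 → [138, 709, 1577, 2054, 1916, 1768, 2111, 2510, 2096, 999, 202]. Normalization factor = sum(kernel) = 16.

[138, 709, 1577, 2054, 1916, 1768, 2111, 2510, 2096, 999, 202]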